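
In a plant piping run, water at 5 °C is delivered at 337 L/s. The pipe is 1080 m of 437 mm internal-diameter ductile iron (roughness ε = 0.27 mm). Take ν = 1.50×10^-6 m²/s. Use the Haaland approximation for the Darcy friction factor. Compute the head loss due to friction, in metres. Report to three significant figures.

V = 4Q/(πD²) = 4·0.337/(π·0.437²) = 2.247 m/s
Re = VD/ν = 2.247·0.437/1.50×10^-6 = 6.55×10^5 → turbulent
ε/D = 0.27/437 = 6.18×10^-4
Haaland: f = 0.01812
h_f = f(L/D)V²/(2g) = 0.01812·(1080/0.437)·2.247²/(2·9.81) = 11.52 m

h_f ≈ 11.5 m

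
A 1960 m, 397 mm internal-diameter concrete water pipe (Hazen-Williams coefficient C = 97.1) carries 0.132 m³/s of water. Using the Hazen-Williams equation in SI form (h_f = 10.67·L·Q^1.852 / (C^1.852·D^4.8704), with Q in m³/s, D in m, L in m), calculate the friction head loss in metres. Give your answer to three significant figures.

h_f ≈ 9.24 m

h_f = 10.67·1960·0.132^1.852 / (97.1^1.852·0.397^4.8704) = 9.235 m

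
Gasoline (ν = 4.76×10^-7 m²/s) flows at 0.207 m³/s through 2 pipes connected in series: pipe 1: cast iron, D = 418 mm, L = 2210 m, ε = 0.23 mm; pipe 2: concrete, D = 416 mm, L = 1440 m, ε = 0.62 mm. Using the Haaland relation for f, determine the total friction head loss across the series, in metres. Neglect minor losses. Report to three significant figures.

H ≈ 19.6 m

Pipe 1: V = 1.508 m/s, Re = 1.32×10^6, ε/D = 5.50×10^-4, f = 0.01741, h_1 = f(L/D)V²/2g = 10.68 m
Pipe 2: V = 1.523 m/s, Re = 1.33×10^6, ε/D = 0.00149, f = 0.02189, h_2 = f(L/D)V²/2g = 8.956 m
Series → Q common, losses add: H = Σh = 19.63 m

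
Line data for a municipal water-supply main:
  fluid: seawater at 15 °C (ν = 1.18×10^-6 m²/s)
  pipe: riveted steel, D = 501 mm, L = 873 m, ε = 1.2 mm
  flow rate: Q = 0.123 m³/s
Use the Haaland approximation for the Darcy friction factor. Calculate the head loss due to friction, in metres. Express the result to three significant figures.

V = 4Q/(πD²) = 4·0.123/(π·0.501²) = 0.6239 m/s
Re = VD/ν = 0.6239·0.501/1.18×10^-6 = 2.65×10^5 → turbulent
ε/D = 1.2/501 = 0.00240
Haaland: f = 0.02516
h_f = f(L/D)V²/(2g) = 0.02516·(873/0.501)·0.6239²/(2·9.81) = 0.8701 m

h_f ≈ 0.870 m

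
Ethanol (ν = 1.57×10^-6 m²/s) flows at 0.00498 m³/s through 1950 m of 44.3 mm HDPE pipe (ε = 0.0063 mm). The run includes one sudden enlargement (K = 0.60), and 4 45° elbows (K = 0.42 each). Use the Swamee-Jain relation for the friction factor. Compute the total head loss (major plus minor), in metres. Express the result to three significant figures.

V = 4Q/(πD²) = 3.231 m/s; V²/2g = 0.5321 m
Re = 9.12×10^4, ε/D = 1.42×10^-4 → f = 0.01900 (Swamee-Jain)
Major: h_f = f(L/D)·V²/2g = 0.01900·44018·0.5321 = 444.9 m
Minor: ΣK = 2.28; h_m = ΣK·V²/2g = 1.213 m
Total H_L = 444.9 + 1.213 = 446.1 m

H_L ≈ 446 m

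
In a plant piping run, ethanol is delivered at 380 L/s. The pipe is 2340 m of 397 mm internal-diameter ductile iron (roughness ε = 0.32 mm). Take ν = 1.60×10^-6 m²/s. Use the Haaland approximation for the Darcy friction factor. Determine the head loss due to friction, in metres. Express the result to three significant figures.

V = 4Q/(πD²) = 4·0.380/(π·0.397²) = 3.070 m/s
Re = VD/ν = 3.070·0.397/1.60×10^-6 = 7.62×10^5 → turbulent
ε/D = 0.32/397 = 8.06×10^-4
Haaland: f = 0.01909
h_f = f(L/D)V²/(2g) = 0.01909·(2340/0.397)·3.070²/(2·9.81) = 54.04 m

h_f ≈ 54.0 m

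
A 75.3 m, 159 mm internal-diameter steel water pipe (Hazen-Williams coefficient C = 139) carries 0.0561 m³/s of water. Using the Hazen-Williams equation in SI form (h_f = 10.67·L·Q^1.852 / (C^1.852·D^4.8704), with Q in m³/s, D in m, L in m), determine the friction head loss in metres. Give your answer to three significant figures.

h_f ≈ 3.23 m

h_f = 10.67·75.3·0.0561^1.852 / (139^1.852·0.159^4.8704) = 3.226 m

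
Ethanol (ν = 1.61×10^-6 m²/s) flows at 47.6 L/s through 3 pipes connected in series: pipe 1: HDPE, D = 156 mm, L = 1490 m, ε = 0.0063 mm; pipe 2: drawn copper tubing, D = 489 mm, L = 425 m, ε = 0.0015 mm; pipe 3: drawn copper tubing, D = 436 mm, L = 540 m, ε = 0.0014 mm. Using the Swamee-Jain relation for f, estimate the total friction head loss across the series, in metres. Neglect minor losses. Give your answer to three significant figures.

Pipe 1: V = 2.490 m/s, Re = 2.41×10^5, ε/D = 4.04×10^-5, f = 0.01538, h_1 = f(L/D)V²/2g = 46.45 m
Pipe 2: V = 0.2535 m/s, Re = 7.70×10^4, ε/D = 3.07×10^-6, f = 0.01890, h_2 = f(L/D)V²/2g = 0.05377 m
Pipe 3: V = 0.3188 m/s, Re = 8.63×10^4, ε/D = 3.21×10^-6, f = 0.01844, h_3 = f(L/D)V²/2g = 0.1183 m
Series → Q common, losses add: H = Σh = 46.62 m

H ≈ 46.6 m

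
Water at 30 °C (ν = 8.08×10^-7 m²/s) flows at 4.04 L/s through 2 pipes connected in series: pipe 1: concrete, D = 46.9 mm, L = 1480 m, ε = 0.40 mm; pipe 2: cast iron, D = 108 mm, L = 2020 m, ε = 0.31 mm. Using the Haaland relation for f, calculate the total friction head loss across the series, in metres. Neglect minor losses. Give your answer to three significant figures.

H ≈ 326 m

Pipe 1: V = 2.339 m/s, Re = 1.36×10^5, ε/D = 0.00853, f = 0.03647, h_1 = f(L/D)V²/2g = 320.8 m
Pipe 2: V = 0.4410 m/s, Re = 5.89×10^4, ε/D = 0.00287, f = 0.02787, h_2 = f(L/D)V²/2g = 5.167 m
Series → Q common, losses add: H = Σh = 325.9 m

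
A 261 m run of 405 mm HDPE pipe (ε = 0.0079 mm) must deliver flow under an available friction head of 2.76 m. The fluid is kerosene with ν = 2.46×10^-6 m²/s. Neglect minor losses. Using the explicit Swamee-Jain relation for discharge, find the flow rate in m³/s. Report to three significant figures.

Q ≈ 0.316 m³/s

Swamee-Jain (Type II): Q = -0.965·√(gD⁵h_f/L)·ln[ε/(3.7D) + √(3.17ν²L/(gD³h_f))]
√(gD⁵h_f/L) = √(9.81·0.405⁵·2.76/261) = 0.03362
ε/(3.7D) = 5.27×10^-6; √(3.17ν²L/(gD³h_f)) = 5.28×10^-5
Q = -0.965·0.03362·ln(5.803×10^-5) = 0.3165 m³/s
Check: V = 2.46 m/s, Re = 4.04×10^5, f = 0.01387, h_f = 2.75 m ≈ 2.76 m ✓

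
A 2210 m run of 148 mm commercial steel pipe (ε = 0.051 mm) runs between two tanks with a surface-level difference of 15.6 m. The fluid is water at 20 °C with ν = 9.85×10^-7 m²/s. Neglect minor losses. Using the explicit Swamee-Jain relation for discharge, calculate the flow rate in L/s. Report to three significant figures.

Swamee-Jain (Type II): Q = -0.965·√(gD⁵h_f/L)·ln[ε/(3.7D) + √(3.17ν²L/(gD³h_f))]
√(gD⁵h_f/L) = √(9.81·0.148⁵·15.6/2210) = 0.002217
ε/(3.7D) = 9.31×10^-5; √(3.17ν²L/(gD³h_f)) = 1.17×10^-4
Q = -0.965·0.002217·ln(2.102×10^-4) = 0.01812 m³/s
Check: V = 1.05 m/s, Re = 1.58×10^5, f = 0.01855, h_f = 15.7 m ≈ 15.6 m ✓

Q ≈ 18.1 L/s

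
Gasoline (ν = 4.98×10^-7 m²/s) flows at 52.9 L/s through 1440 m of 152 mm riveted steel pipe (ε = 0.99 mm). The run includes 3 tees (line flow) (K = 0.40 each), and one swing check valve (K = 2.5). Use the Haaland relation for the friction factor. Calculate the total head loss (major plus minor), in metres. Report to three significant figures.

H_L ≈ 137 m

V = 4Q/(πD²) = 2.915 m/s; V²/2g = 0.4332 m
Re = 8.90×10^5, ε/D = 0.00651 → f = 0.03310 (Haaland)
Major: h_f = f(L/D)·V²/2g = 0.03310·9474·0.4332 = 135.8 m
Minor: ΣK = 3.70; h_m = ΣK·V²/2g = 1.603 m
Total H_L = 135.8 + 1.603 = 137.4 m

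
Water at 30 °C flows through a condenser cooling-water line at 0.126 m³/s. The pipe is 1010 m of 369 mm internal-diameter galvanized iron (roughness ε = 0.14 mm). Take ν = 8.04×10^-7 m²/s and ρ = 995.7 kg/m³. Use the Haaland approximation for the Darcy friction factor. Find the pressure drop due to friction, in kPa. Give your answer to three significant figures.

V = 4Q/(πD²) = 4·0.126/(π·0.369²) = 1.178 m/s
Re = VD/ν = 1.178·0.369/8.04×10^-7 = 5.41×10^5 → turbulent
ε/D = 0.14/369 = 3.79×10^-4
Haaland: f = 0.01669
h_f = f(L/D)V²/(2g) = 0.01669·(1010/0.369)·1.178²/(2·9.81) = 3.232 m
Δp = ρg·h_f = 995.7·9.81·3.232 = 31.57 kPa

Δp ≈ 31.6 kPa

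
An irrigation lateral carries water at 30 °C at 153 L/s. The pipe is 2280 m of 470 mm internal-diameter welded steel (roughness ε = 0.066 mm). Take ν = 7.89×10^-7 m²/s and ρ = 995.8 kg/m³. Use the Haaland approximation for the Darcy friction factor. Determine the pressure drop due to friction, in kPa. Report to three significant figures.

V = 4Q/(πD²) = 4·0.153/(π·0.470²) = 0.8819 m/s
Re = VD/ν = 0.8819·0.470/7.89×10^-7 = 5.25×10^5 → turbulent
ε/D = 0.066/470 = 1.40×10^-4
Haaland: f = 0.01463
h_f = f(L/D)V²/(2g) = 0.01463·(2280/0.470)·0.8819²/(2·9.81) = 2.813 m
Δp = ρg·h_f = 995.8·9.81·2.813 = 27.48 kPa

Δp ≈ 27.5 kPa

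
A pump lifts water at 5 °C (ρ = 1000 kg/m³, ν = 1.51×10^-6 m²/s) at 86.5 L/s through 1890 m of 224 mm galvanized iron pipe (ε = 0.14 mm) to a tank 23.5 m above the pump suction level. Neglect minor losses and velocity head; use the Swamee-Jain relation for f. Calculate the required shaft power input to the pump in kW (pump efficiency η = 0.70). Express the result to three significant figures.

P_shaft ≈ 76.0 kW

V = 4Q/(πD²) = 2.195 m/s; Re = 3.26×10^5; ε/D = 6.25×10^-4; f = 0.01892
h_f = f(L/D)V²/2g = 39.20 m
Total head H = z + h_f = 23.5 + 39.20 = 62.70 m
P_hyd = ρgQH = 1000·9.81·0.0865·62.70 = 53.20 kW
P_shaft = P_hyd/η = 53.20/0.70 = 76.00 kW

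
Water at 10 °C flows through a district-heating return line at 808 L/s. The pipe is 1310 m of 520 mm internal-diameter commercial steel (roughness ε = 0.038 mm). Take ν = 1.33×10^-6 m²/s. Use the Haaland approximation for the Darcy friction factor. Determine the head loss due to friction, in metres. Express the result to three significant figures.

h_f ≈ 23.2 m

V = 4Q/(πD²) = 4·0.808/(π·0.520²) = 3.805 m/s
Re = VD/ν = 3.805·0.520/1.33×10^-6 = 1.49×10^6 → turbulent
ε/D = 0.038/520 = 7.31×10^-5
Haaland: f = 0.01248
h_f = f(L/D)V²/(2g) = 0.01248·(1310/0.520)·3.805²/(2·9.81) = 23.19 m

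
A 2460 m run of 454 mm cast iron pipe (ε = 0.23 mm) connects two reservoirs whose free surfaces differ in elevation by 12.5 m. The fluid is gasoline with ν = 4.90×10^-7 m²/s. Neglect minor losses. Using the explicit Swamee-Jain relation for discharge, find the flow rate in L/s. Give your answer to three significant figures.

Swamee-Jain (Type II): Q = -0.965·√(gD⁵h_f/L)·ln[ε/(3.7D) + √(3.17ν²L/(gD³h_f))]
√(gD⁵h_f/L) = √(9.81·0.454⁵·12.5/2460) = 0.03101
ε/(3.7D) = 1.37×10^-4; √(3.17ν²L/(gD³h_f)) = 1.28×10^-5
Q = -0.965·0.03101·ln(1.497×10^-4) = 0.2635 m³/s
Check: V = 1.63 m/s, Re = 1.51×10^6, f = 0.01717, h_f = 12.6 m ≈ 12.5 m ✓

Q ≈ 264 L/s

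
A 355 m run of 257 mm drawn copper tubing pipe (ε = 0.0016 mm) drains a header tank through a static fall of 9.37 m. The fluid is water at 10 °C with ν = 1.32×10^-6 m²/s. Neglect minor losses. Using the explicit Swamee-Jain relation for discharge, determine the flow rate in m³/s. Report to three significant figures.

Swamee-Jain (Type II): Q = -0.965·√(gD⁵h_f/L)·ln[ε/(3.7D) + √(3.17ν²L/(gD³h_f))]
√(gD⁵h_f/L) = √(9.81·0.257⁵·9.37/355) = 0.01704
ε/(3.7D) = 1.68×10^-6; √(3.17ν²L/(gD³h_f)) = 3.54×10^-5
Q = -0.965·0.01704·ln(3.713×10^-5) = 0.1677 m³/s
Check: V = 3.23 m/s, Re = 6.30×10^5, f = 0.01268, h_f = 9.34 m ≈ 9.37 m ✓

Q ≈ 0.168 m³/s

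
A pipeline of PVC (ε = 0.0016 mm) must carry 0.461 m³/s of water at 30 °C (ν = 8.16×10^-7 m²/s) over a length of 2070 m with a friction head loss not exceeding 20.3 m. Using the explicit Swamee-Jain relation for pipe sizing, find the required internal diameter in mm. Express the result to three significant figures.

D ≈ 459 mm

Swamee-Jain (Type III): D = 0.66·[ε^1.25·(LQ²/(gh_f))^4.75 + ν·Q^9.4·(L/(gh_f))^5.2]^0.04
LQ²/(gh_f) = 2.209; L/(gh_f) = 10.39
Term 1 = ε^1.25·(…)^4.75 = 2.46×10^-6; Term 2 = ν·Q^9.4·(…)^5.2 = 1.09×10^-4
D = 0.66·(2.46×10^-6 + 1.09×10^-4)^0.04 = 0.4586 m = 459 mm
Check: V = 2.79 m/s, Re = 1.57×10^6, f = 0.01089, h_f = 19.5 m ≈ 20.3 m ✓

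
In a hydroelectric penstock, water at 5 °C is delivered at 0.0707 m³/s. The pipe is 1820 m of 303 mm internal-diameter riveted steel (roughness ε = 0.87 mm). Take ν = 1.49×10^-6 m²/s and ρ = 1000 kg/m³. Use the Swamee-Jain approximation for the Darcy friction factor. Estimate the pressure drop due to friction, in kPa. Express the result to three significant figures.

Δp ≈ 77.2 kPa

V = 4Q/(πD²) = 4·0.0707/(π·0.303²) = 0.9805 m/s
Re = VD/ν = 0.9805·0.303/1.49×10^-6 = 1.99×10^5 → turbulent
ε/D = 0.87/303 = 0.00287
Swamee-Jain: f = 0.02672
h_f = f(L/D)V²/(2g) = 0.02672·(1820/0.303)·0.9805²/(2·9.81) = 7.865 m
Δp = ρg·h_f = 1000·9.81·7.865 = 77.15 kPa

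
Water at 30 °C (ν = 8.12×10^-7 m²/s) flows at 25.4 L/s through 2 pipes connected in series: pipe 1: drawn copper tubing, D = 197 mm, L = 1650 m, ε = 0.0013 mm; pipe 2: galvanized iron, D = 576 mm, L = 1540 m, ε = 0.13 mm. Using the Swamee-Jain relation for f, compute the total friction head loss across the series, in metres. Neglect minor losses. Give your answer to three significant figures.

Pipe 1: V = 0.8333 m/s, Re = 2.02×10^5, ε/D = 6.60×10^-6, f = 0.01556, h_1 = f(L/D)V²/2g = 4.613 m
Pipe 2: V = 0.09748 m/s, Re = 6.91×10^4, ε/D = 2.26×10^-4, f = 0.02037, h_2 = f(L/D)V²/2g = 0.02638 m
Series → Q common, losses add: H = Σh = 4.639 m

H ≈ 4.64 m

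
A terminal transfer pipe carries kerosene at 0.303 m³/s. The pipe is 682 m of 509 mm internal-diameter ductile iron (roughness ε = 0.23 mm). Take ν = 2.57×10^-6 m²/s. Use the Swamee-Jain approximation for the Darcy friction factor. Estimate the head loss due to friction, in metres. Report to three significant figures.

h_f ≈ 2.74 m

V = 4Q/(πD²) = 4·0.303/(π·0.509²) = 1.489 m/s
Re = VD/ν = 1.489·0.509/2.57×10^-6 = 2.95×10^5 → turbulent
ε/D = 0.23/509 = 4.52×10^-4
Swamee-Jain: f = 0.01807
h_f = f(L/D)V²/(2g) = 0.01807·(682/0.509)·1.489²/(2·9.81) = 2.736 m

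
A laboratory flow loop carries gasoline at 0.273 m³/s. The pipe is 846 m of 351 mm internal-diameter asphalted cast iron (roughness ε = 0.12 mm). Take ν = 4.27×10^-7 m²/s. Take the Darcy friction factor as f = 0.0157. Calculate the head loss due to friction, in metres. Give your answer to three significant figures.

V = 4Q/(πD²) = 4·0.273/(π·0.351²) = 2.821 m/s
h_f = f(L/D)V²/(2g) = 0.01570·(846/0.351)·2.821²/(2·9.81) = 15.35 m

h_f ≈ 15.4 m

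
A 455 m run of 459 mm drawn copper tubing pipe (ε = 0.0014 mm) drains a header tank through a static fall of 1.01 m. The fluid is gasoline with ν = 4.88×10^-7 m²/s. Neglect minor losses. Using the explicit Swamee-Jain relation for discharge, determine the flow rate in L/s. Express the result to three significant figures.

Swamee-Jain (Type II): Q = -0.965·√(gD⁵h_f/L)·ln[ε/(3.7D) + √(3.17ν²L/(gD³h_f))]
√(gD⁵h_f/L) = √(9.81·0.459⁵·1.01/455) = 0.02106
ε/(3.7D) = 8.24×10^-7; √(3.17ν²L/(gD³h_f)) = 1.89×10^-5
Q = -0.965·0.02106·ln(1.976×10^-5) = 0.2202 m³/s
Check: V = 1.33 m/s, Re = 1.25×10^6, f = 0.01127, h_f = 1.01 m ≈ 1.01 m ✓

Q ≈ 220 L/s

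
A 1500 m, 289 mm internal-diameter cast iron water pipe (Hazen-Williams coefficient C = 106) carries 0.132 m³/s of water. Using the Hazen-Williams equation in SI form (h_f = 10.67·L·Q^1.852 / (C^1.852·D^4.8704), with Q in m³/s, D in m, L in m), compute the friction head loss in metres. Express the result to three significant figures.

h_f ≈ 28.2 m

h_f = 10.67·1500·0.132^1.852 / (106^1.852·0.289^4.8704) = 28.21 m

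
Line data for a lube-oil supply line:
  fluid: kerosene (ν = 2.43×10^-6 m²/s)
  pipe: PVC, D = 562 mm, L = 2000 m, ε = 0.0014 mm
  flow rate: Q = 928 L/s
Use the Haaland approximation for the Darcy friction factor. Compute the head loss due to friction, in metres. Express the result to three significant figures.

V = 4Q/(πD²) = 4·0.928/(π·0.562²) = 3.741 m/s
Re = VD/ν = 3.741·0.562/2.43×10^-6 = 8.65×10^5 → turbulent
ε/D = 0.0014/562 = 2.49×10^-6
Haaland: f = 0.01191
h_f = f(L/D)V²/(2g) = 0.01191·(2000/0.562)·3.741²/(2·9.81) = 30.23 m

h_f ≈ 30.2 m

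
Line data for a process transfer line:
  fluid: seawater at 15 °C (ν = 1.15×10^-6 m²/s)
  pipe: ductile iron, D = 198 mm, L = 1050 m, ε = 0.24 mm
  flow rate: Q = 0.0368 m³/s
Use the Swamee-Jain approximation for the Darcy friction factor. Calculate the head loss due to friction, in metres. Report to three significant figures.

h_f ≈ 8.48 m

V = 4Q/(πD²) = 4·0.0368/(π·0.198²) = 1.195 m/s
Re = VD/ν = 1.195·0.198/1.15×10^-6 = 2.06×10^5 → turbulent
ε/D = 0.24/198 = 0.00121
Swamee-Jain: f = 0.02196
h_f = f(L/D)V²/(2g) = 0.02196·(1050/0.198)·1.195²/(2·9.81) = 8.477 m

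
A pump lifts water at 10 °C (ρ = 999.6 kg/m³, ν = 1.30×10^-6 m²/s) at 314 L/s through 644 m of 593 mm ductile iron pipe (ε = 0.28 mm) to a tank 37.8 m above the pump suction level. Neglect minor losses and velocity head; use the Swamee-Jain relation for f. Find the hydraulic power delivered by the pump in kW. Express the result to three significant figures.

V = 4Q/(πD²) = 1.137 m/s; Re = 5.19×10^5; ε/D = 4.72×10^-4; f = 0.01757
h_f = f(L/D)V²/2g = 1.257 m
Total head H = z + h_f = 37.8 + 1.257 = 39.06 m
P_hyd = ρgQH = 999.6·9.81·0.314·39.06 = 120.3 kW

P_hyd ≈ 120 kW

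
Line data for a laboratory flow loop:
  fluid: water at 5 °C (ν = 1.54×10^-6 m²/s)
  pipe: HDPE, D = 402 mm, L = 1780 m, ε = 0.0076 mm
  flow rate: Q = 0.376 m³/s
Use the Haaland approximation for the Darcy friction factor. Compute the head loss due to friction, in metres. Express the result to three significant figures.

V = 4Q/(πD²) = 4·0.376/(π·0.402²) = 2.962 m/s
Re = VD/ν = 2.962·0.402/1.54×10^-6 = 7.73×10^5 → turbulent
ε/D = 0.0076/402 = 1.89×10^-5
Haaland: f = 0.01240
h_f = f(L/D)V²/(2g) = 0.01240·(1780/0.402)·2.962²/(2·9.81) = 24.56 m

h_f ≈ 24.6 m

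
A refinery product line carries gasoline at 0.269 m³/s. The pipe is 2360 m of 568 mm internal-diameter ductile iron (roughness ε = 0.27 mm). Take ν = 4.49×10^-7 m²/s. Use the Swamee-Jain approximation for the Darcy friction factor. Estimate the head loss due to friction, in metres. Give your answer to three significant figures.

h_f ≈ 4.06 m

V = 4Q/(πD²) = 4·0.269/(π·0.568²) = 1.062 m/s
Re = VD/ν = 1.062·0.568/4.49×10^-7 = 1.34×10^6 → turbulent
ε/D = 0.27/568 = 4.75×10^-4
Swamee-Jain: f = 0.01699
h_f = f(L/D)V²/(2g) = 0.01699·(2360/0.568)·1.062²/(2·9.81) = 4.056 m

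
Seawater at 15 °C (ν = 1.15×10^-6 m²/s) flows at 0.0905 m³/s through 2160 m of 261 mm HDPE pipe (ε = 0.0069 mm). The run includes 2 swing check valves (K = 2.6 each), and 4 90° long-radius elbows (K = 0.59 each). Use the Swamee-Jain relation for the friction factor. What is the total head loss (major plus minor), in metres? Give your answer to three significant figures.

V = 4Q/(πD²) = 1.692 m/s; V²/2g = 0.1458 m
Re = 3.84×10^5, ε/D = 2.64×10^-5 → f = 0.01408 (Swamee-Jain)
Major: h_f = f(L/D)·V²/2g = 0.01408·8276·0.1458 = 17.00 m
Minor: ΣK = 7.56; h_m = ΣK·V²/2g = 1.102 m
Total H_L = 17.00 + 1.102 = 18.10 m

H_L ≈ 18.1 m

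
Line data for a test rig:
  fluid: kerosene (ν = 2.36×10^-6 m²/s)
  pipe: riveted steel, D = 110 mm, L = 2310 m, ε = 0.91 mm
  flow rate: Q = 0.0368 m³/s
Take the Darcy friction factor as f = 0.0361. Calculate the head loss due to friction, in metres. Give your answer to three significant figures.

V = 4Q/(πD²) = 4·0.0368/(π·0.110²) = 3.872 m/s
h_f = f(L/D)V²/(2g) = 0.03610·(2310/0.110)·3.872²/(2·9.81) = 579.4 m

h_f ≈ 579 m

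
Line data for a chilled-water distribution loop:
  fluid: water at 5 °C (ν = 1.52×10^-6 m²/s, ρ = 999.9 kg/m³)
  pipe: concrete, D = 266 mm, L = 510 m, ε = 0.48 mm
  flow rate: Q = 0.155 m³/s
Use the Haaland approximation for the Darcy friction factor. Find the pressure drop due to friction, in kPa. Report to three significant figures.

Δp ≈ 173 kPa

V = 4Q/(πD²) = 4·0.155/(π·0.266²) = 2.789 m/s
Re = VD/ν = 2.789·0.266/1.52×10^-6 = 4.88×10^5 → turbulent
ε/D = 0.48/266 = 0.00180
Haaland: f = 0.02319
h_f = f(L/D)V²/(2g) = 0.02319·(510/0.266)·2.789²/(2·9.81) = 17.63 m
Δp = ρg·h_f = 999.9·9.81·17.63 = 173.0 kPa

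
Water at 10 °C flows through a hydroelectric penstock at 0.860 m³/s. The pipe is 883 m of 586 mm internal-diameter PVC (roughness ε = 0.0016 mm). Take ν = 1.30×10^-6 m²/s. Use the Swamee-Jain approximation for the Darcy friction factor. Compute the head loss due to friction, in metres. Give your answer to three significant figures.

h_f ≈ 8.60 m

V = 4Q/(πD²) = 4·0.860/(π·0.586²) = 3.189 m/s
Re = VD/ν = 3.189·0.586/1.30×10^-6 = 1.44×10^6 → turbulent
ε/D = 0.0016/586 = 2.73×10^-6
Swamee-Jain: f = 0.01102
h_f = f(L/D)V²/(2g) = 0.01102·(883/0.586)·3.189²/(2·9.81) = 8.602 m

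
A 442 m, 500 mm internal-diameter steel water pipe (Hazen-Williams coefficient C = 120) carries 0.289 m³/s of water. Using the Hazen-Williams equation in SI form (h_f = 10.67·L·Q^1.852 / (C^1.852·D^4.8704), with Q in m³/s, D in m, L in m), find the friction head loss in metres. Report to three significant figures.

h_f ≈ 1.95 m

h_f = 10.67·442·0.289^1.852 / (120^1.852·0.500^4.8704) = 1.953 m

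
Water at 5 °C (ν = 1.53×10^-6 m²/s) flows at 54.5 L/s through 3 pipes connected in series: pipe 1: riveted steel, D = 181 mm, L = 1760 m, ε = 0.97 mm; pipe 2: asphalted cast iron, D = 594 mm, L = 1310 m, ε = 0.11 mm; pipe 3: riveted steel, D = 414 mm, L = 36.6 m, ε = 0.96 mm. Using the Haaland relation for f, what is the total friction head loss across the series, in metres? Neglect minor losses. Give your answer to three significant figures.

H ≈ 69.9 m

Pipe 1: V = 2.118 m/s, Re = 2.51×10^5, ε/D = 0.00536, f = 0.03141, h_1 = f(L/D)V²/2g = 69.84 m
Pipe 2: V = 0.1967 m/s, Re = 7.64×10^4, ε/D = 1.85×10^-4, f = 0.01959, h_2 = f(L/D)V²/2g = 0.08515 m
Pipe 3: V = 0.4049 m/s, Re = 1.10×10^5, ε/D = 0.00232, f = 0.02568, h_3 = f(L/D)V²/2g = 0.01897 m
Series → Q common, losses add: H = Σh = 69.94 m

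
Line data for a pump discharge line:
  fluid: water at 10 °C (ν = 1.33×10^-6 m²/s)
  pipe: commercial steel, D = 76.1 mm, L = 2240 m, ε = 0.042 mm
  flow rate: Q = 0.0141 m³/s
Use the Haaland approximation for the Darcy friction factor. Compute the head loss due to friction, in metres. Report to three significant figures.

h_f ≈ 275 m

V = 4Q/(πD²) = 4·0.0141/(π·0.0761²) = 3.100 m/s
Re = VD/ν = 3.100·0.0761/1.33×10^-6 = 1.77×10^5 → turbulent
ε/D = 0.042/76.1 = 5.52×10^-4
Haaland: f = 0.01910
h_f = f(L/D)V²/(2g) = 0.01910·(2240/0.0761)·3.100²/(2·9.81) = 275.3 m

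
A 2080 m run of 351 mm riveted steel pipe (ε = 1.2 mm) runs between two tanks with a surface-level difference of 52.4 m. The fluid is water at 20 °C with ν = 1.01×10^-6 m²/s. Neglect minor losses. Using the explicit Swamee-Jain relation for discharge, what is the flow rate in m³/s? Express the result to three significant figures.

Swamee-Jain (Type II): Q = -0.965·√(gD⁵h_f/L)·ln[ε/(3.7D) + √(3.17ν²L/(gD³h_f))]
√(gD⁵h_f/L) = √(9.81·0.351⁵·52.4/2080) = 0.03629
ε/(3.7D) = 9.24×10^-4; √(3.17ν²L/(gD³h_f)) = 1.74×10^-5
Q = -0.965·0.03629·ln(9.414×10^-4) = 0.2440 m³/s
Check: V = 2.52 m/s, Re = 8.76×10^5, f = 0.02737, h_f = 52.6 m ≈ 52.4 m ✓

Q ≈ 0.244 m³/s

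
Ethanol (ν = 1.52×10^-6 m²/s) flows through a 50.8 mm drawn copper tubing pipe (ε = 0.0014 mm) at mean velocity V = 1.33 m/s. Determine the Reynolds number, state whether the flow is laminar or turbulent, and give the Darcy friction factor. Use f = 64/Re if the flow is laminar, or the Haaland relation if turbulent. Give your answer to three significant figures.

Re = VD/ν = 1.330·0.0508/1.52×10^-6 = 4.44×10^4
Re > 4000 → turbulent; ε/D = 2.76×10^-5
Haaland: f = 0.02134

Re ≈ 4.44×10^4; turbulent; f ≈ 0.0213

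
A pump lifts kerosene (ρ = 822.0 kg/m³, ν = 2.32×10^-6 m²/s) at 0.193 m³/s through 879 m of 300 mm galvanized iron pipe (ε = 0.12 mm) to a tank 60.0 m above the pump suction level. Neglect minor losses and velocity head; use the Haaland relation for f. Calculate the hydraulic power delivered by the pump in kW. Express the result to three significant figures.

P_hyd ≈ 123 kW

V = 4Q/(πD²) = 2.730 m/s; Re = 3.53×10^5; ε/D = 4.00×10^-4; f = 0.01726
h_f = f(L/D)V²/2g = 19.22 m
Total head H = z + h_f = 60.0 + 19.22 = 79.22 m
P_hyd = ρgQH = 822.0·9.81·0.193·79.22 = 123.3 kW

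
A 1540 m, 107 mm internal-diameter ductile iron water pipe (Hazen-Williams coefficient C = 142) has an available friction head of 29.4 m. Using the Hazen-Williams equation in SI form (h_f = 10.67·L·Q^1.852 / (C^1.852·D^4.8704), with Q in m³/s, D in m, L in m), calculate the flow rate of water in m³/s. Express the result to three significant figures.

Rearranging: Q = [h_f·C^1.852·D^4.8704 / (10.67·L)]^(1/1.852)
Q = [29.4·142^1.852·0.107^4.8704 / (10.67·1540)]^0.540 = 0.01307 m³/s

Q ≈ 0.0131 m³/s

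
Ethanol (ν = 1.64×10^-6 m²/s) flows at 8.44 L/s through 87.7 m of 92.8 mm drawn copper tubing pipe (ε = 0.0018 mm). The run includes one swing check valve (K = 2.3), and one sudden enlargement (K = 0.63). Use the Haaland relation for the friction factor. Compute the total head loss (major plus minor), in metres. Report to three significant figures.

H_L ≈ 1.68 m

V = 4Q/(πD²) = 1.248 m/s; V²/2g = 0.07936 m
Re = 7.06×10^4, ε/D = 1.94×10^-5 → f = 0.01925 (Haaland)
Major: h_f = f(L/D)·V²/2g = 0.01925·945.0·0.07936 = 1.444 m
Minor: ΣK = 2.93; h_m = ΣK·V²/2g = 0.2325 m
Total H_L = 1.444 + 0.2325 = 1.676 m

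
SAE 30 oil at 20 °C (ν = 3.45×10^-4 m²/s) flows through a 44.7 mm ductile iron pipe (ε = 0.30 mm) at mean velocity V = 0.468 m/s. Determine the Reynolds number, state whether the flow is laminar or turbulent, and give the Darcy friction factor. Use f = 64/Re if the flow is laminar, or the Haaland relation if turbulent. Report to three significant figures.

Re = VD/ν = 0.4680·0.0447/3.45×10^-4 = 60.6
Re < 2300 → laminar → f = 64/Re = 1.055

Re ≈ 60.6; laminar; f = 64/Re ≈ 1.06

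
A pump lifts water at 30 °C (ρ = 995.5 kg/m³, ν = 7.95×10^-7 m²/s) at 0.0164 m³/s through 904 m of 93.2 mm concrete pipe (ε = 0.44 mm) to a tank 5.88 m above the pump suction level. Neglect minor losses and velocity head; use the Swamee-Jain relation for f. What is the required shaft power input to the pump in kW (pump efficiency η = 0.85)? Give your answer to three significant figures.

V = 4Q/(πD²) = 2.404 m/s; Re = 2.82×10^5; ε/D = 0.00472; f = 0.03034
h_f = f(L/D)V²/2g = 86.68 m
Total head H = z + h_f = 5.88 + 86.68 = 92.56 m
P_hyd = ρgQH = 995.5·9.81·0.0164·92.56 = 14.82 kW
P_shaft = P_hyd/η = 14.82/0.85 = 17.44 kW

P_shaft ≈ 17.4 kW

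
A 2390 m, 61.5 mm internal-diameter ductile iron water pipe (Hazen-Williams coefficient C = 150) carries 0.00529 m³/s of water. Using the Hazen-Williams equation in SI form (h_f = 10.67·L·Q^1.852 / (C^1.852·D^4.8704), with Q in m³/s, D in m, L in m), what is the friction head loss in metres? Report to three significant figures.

h_f ≈ 115 m

h_f = 10.67·2390·0.00529^1.852 / (150^1.852·0.0615^4.8704) = 114.5 m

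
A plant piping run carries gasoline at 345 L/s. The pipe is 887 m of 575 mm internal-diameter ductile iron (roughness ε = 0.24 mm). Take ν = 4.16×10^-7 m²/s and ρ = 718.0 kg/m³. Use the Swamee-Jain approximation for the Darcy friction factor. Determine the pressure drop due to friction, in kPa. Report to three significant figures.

Δp ≈ 16.1 kPa

V = 4Q/(πD²) = 4·0.345/(π·0.575²) = 1.329 m/s
Re = VD/ν = 1.329·0.575/4.16×10^-7 = 1.84×10^6 → turbulent
ε/D = 0.24/575 = 4.17×10^-4
Swamee-Jain: f = 0.01644
h_f = f(L/D)V²/(2g) = 0.01644·(887/0.575)·1.329²/(2·9.81) = 2.282 m
Δp = ρg·h_f = 718.0·9.81·2.282 = 16.07 kPa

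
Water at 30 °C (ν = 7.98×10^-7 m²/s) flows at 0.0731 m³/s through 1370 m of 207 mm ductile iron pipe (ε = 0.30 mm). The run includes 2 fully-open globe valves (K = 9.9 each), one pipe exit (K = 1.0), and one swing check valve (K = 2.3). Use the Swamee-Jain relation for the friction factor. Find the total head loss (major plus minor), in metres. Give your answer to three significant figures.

V = 4Q/(πD²) = 2.172 m/s; V²/2g = 0.2405 m
Re = 5.63×10^5, ε/D = 0.00145 → f = 0.02206 (Swamee-Jain)
Major: h_f = f(L/D)·V²/2g = 0.02206·6618·0.2405 = 35.11 m
Minor: ΣK = 23.1; h_m = ΣK·V²/2g = 5.555 m
Total H_L = 35.11 + 5.555 = 40.66 m

H_L ≈ 40.7 m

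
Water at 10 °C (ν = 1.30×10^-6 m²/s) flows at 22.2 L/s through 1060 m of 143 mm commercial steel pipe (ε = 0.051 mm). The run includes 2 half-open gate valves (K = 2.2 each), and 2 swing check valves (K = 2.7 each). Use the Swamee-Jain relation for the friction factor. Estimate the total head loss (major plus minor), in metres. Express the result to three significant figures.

H_L ≈ 14.5 m

V = 4Q/(πD²) = 1.382 m/s; V²/2g = 0.09738 m
Re = 1.52×10^5, ε/D = 3.57×10^-4 → f = 0.01871 (Swamee-Jain)
Major: h_f = f(L/D)·V²/2g = 0.01871·7413·0.09738 = 13.50 m
Minor: ΣK = 9.80; h_m = ΣK·V²/2g = 0.9544 m
Total H_L = 13.50 + 0.9544 = 14.46 m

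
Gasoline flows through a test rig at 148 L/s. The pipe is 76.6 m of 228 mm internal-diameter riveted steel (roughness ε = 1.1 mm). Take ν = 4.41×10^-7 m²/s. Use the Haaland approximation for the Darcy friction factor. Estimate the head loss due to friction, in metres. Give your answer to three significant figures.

V = 4Q/(πD²) = 4·0.148/(π·0.228²) = 3.625 m/s
Re = VD/ν = 3.625·0.228/4.41×10^-7 = 1.87×10^6 → turbulent
ε/D = 1.1/228 = 0.00482
Haaland: f = 0.03015
h_f = f(L/D)V²/(2g) = 0.03015·(76.6/0.228)·3.625²/(2·9.81) = 6.784 m

h_f ≈ 6.78 m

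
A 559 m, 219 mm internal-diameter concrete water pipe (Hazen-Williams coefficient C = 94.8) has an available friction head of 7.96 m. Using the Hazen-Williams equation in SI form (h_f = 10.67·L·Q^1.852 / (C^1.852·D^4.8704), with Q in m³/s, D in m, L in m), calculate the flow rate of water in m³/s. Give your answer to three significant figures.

Rearranging: Q = [h_f·C^1.852·D^4.8704 / (10.67·L)]^(1/1.852)
Q = [7.96·94.8^1.852·0.219^4.8704 / (10.67·559)]^0.540 = 0.04899 m³/s

Q ≈ 0.0490 m³/s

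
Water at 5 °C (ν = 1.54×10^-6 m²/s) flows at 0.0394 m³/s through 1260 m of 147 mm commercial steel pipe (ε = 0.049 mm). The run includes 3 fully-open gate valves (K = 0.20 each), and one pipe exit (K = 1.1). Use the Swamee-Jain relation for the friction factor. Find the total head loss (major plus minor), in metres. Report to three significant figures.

V = 4Q/(πD²) = 2.322 m/s; V²/2g = 0.2747 m
Re = 2.22×10^5, ε/D = 3.33×10^-4 → f = 0.01780 (Swamee-Jain)
Major: h_f = f(L/D)·V²/2g = 0.01780·8571·0.2747 = 41.91 m
Minor: ΣK = 1.70; h_m = ΣK·V²/2g = 0.4670 m
Total H_L = 41.91 + 0.4670 = 42.38 m

H_L ≈ 42.4 m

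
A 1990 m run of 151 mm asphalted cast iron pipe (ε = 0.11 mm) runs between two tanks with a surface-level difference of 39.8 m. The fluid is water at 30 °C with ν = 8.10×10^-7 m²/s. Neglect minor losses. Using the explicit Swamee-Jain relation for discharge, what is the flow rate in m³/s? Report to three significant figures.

Swamee-Jain (Type II): Q = -0.965·√(gD⁵h_f/L)·ln[ε/(3.7D) + √(3.17ν²L/(gD³h_f))]
√(gD⁵h_f/L) = √(9.81·0.151⁵·39.8/1990) = 0.003925
ε/(3.7D) = 1.97×10^-4; √(3.17ν²L/(gD³h_f)) = 5.55×10^-5
Q = -0.965·0.003925·ln(2.524×10^-4) = 0.03138 m³/s
Check: V = 1.75 m/s, Re = 3.27×10^5, f = 0.01944, h_f = 40.1 m ≈ 39.8 m ✓

Q ≈ 0.0314 m³/s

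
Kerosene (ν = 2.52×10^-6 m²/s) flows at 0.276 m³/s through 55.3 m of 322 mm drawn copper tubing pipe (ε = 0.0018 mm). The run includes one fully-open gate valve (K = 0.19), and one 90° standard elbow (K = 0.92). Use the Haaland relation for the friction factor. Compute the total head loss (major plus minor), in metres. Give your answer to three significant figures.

H_L ≈ 2.00 m

V = 4Q/(πD²) = 3.389 m/s; V²/2g = 0.5855 m
Re = 4.33×10^5, ε/D = 5.59×10^-6 → f = 0.01346 (Haaland)
Major: h_f = f(L/D)·V²/2g = 0.01346·171.7·0.5855 = 1.354 m
Minor: ΣK = 1.11; h_m = ΣK·V²/2g = 0.6499 m
Total H_L = 1.354 + 0.6499 = 2.003 m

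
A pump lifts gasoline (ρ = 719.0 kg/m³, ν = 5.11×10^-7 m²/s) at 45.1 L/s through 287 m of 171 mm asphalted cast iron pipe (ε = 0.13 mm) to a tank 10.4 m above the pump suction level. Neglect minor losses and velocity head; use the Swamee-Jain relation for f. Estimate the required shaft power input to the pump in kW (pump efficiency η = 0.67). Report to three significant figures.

V = 4Q/(πD²) = 1.964 m/s; Re = 6.57×10^5; ε/D = 7.60×10^-4; f = 0.01906
h_f = f(L/D)V²/2g = 6.287 m
Total head H = z + h_f = 10.4 + 6.287 = 16.69 m
P_hyd = ρgQH = 719.0·9.81·0.0451·16.69 = 5.308 kW
P_shaft = P_hyd/η = 5.308/0.67 = 7.923 kW

P_shaft ≈ 7.92 kW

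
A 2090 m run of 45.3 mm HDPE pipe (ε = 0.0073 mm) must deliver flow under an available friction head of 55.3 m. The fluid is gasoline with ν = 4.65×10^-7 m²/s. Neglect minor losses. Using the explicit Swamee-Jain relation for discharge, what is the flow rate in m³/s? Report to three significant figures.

Q ≈ 0.00182 m³/s

Swamee-Jain (Type II): Q = -0.965·√(gD⁵h_f/L)·ln[ε/(3.7D) + √(3.17ν²L/(gD³h_f))]
√(gD⁵h_f/L) = √(9.81·0.0453⁵·55.3/2090) = 2.225×10^-4
ε/(3.7D) = 4.36×10^-5; √(3.17ν²L/(gD³h_f)) = 1.69×10^-4
Q = -0.965·2.225×10^-4·ln(2.121×10^-4) = 0.001816 m³/s
Check: V = 1.13 m/s, Re = 1.10×10^5, f = 0.01849, h_f = 55.2 m ≈ 55.3 m ✓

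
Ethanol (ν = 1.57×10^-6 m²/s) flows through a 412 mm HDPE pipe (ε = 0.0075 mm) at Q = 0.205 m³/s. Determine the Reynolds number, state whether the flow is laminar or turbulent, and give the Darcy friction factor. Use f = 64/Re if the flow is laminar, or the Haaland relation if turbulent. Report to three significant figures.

Re ≈ 4.04×10^5; turbulent; f ≈ 0.0138

V = 4Q/(πD²) = 1.538 m/s
Re = VD/ν = 1.538·0.412/1.57×10^-6 = 4.04×10^5
Re > 4000 → turbulent; ε/D = 1.82×10^-5
Haaland: f = 0.01376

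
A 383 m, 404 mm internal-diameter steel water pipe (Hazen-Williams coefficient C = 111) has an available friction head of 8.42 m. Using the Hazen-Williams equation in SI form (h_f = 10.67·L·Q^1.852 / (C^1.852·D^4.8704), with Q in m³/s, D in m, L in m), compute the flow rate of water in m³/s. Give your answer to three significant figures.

Rearranging: Q = [h_f·C^1.852·D^4.8704 / (10.67·L)]^(1/1.852)
Q = [8.42·111^1.852·0.404^4.8704 / (10.67·383)]^0.540 = 0.3629 m³/s

Q ≈ 0.363 m³/s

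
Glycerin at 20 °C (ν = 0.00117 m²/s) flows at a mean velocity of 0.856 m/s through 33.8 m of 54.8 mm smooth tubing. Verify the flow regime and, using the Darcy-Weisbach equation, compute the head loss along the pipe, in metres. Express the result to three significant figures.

h_f ≈ 36.8 m

Re = VD/ν = 0.856·0.05480/0.00117 = 40.1 → laminar (Re < 2300)
f = 64/Re = 1.596
h_f = f(L/D)V²/(2g) = 1.596·(33.8/0.05480)·0.856²/(2·9.81) = 36.77 m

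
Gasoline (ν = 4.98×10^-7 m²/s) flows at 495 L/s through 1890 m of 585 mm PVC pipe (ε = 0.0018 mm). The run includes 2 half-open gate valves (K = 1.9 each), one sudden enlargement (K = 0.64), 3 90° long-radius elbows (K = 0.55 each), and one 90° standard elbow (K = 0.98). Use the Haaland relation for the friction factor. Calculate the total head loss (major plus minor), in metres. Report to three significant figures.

H_L ≈ 6.98 m

V = 4Q/(πD²) = 1.842 m/s; V²/2g = 0.1729 m
Re = 2.16×10^6, ε/D = 3.08×10^-6 → f = 0.01031 (Haaland)
Major: h_f = f(L/D)·V²/2g = 0.01031·3231·0.1729 = 5.755 m
Minor: ΣK = 7.07; h_m = ΣK·V²/2g = 1.222 m
Total H_L = 5.755 + 1.222 = 6.978 m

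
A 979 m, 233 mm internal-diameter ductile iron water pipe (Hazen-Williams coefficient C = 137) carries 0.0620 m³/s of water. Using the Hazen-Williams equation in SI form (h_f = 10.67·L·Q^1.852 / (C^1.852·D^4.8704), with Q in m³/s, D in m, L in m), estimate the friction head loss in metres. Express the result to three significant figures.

h_f = 10.67·979·0.0620^1.852 / (137^1.852·0.233^4.8704) = 8.063 m

h_f ≈ 8.06 m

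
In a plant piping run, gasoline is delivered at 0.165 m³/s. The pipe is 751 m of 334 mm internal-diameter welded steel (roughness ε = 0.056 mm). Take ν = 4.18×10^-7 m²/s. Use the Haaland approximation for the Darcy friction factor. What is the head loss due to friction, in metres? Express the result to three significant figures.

h_f ≈ 5.66 m

V = 4Q/(πD²) = 4·0.165/(π·0.334²) = 1.883 m/s
Re = VD/ν = 1.883·0.334/4.18×10^-7 = 1.50×10^6 → turbulent
ε/D = 0.056/334 = 1.68×10^-4
Haaland: f = 0.01393
h_f = f(L/D)V²/(2g) = 0.01393·(751/0.334)·1.883²/(2·9.81) = 5.664 m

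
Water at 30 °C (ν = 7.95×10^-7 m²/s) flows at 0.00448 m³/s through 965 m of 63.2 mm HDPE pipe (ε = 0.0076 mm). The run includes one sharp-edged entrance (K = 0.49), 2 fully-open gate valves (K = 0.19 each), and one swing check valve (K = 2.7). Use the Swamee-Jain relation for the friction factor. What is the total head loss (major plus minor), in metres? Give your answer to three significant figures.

H_L ≈ 29.2 m

V = 4Q/(πD²) = 1.428 m/s; V²/2g = 0.1039 m
Re = 1.14×10^5, ε/D = 1.20×10^-4 → f = 0.01815 (Swamee-Jain)
Major: h_f = f(L/D)·V²/2g = 0.01815·15269·0.1039 = 28.81 m
Minor: ΣK = 3.57; h_m = ΣK·V²/2g = 0.3711 m
Total H_L = 28.81 + 0.3711 = 29.18 m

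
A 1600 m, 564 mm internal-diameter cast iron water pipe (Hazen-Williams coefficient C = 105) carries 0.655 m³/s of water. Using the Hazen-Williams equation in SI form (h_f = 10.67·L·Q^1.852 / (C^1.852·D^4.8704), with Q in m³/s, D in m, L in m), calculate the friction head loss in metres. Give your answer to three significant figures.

h_f ≈ 22.9 m

h_f = 10.67·1600·0.655^1.852 / (105^1.852·0.564^4.8704) = 22.91 m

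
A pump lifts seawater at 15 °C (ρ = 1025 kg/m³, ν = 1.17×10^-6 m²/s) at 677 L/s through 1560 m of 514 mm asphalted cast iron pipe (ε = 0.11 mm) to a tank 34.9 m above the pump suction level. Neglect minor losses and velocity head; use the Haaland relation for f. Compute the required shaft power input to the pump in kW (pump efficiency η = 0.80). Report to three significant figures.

V = 4Q/(πD²) = 3.263 m/s; Re = 1.43×10^6; ε/D = 2.14×10^-4; f = 0.01453
h_f = f(L/D)V²/2g = 23.92 m
Total head H = z + h_f = 34.9 + 23.92 = 58.82 m
P_hyd = ρgQH = 1025·9.81·0.677·58.82 = 400.4 kW
P_shaft = P_hyd/η = 400.4/0.80 = 500.5 kW

P_shaft ≈ 501 kW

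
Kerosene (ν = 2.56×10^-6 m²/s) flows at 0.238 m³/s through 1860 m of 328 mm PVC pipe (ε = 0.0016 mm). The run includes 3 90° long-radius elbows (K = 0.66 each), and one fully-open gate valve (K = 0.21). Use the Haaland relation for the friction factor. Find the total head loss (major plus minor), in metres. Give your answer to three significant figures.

V = 4Q/(πD²) = 2.817 m/s; V²/2g = 0.4044 m
Re = 3.61×10^5, ε/D = 4.88×10^-6 → f = 0.01390 (Haaland)
Major: h_f = f(L/D)·V²/2g = 0.01390·5671·0.4044 = 31.88 m
Minor: ΣK = 2.19; h_m = ΣK·V²/2g = 0.8856 m
Total H_L = 31.88 + 0.8856 = 32.76 m

H_L ≈ 32.8 m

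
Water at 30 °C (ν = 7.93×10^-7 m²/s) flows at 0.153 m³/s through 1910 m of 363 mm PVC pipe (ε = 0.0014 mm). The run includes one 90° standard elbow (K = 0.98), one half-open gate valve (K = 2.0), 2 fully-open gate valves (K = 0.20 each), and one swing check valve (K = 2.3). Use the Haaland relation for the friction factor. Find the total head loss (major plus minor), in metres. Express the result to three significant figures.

H_L ≈ 7.92 m

V = 4Q/(πD²) = 1.478 m/s; V²/2g = 0.1114 m
Re = 6.77×10^5, ε/D = 3.86×10^-6 → f = 0.01244 (Haaland)
Major: h_f = f(L/D)·V²/2g = 0.01244·5262·0.1114 = 7.289 m
Minor: ΣK = 5.68; h_m = ΣK·V²/2g = 0.6327 m
Total H_L = 7.289 + 0.6327 = 7.922 m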